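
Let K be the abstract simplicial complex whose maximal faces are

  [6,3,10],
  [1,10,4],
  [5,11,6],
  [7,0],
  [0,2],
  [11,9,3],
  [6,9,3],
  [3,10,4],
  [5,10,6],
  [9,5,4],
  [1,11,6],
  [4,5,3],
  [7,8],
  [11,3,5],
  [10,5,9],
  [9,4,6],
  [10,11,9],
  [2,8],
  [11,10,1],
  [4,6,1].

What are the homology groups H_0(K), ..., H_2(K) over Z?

Take the total order 0 < 1 < 2 < 3 < 4 < 5 < 6 < 7 < 8 < 9 < 10 < 11 on the vertex set. Then K (dimension 2) consists of the simplices:

  0-simplices (12): [0], [1], [2], [3], [4], [5], [6], [7], [8], [9], [10], [11]
  1-simplices (28): (28 of them)
  2-simplices (16): [1,4,6], [1,4,10], [1,6,11], [1,10,11], [3,4,5], [3,4,10], [3,5,11], [3,6,9], [3,6,10], [3,9,11], [4,5,9], [4,6,9], [5,6,10], [5,6,11], [5,9,10], [9,10,11]

Hence C_0 ≅ Z^12, C_1 ≅ Z^28, C_2 ≅ Z^16.

Boundary ∂_1: C_1 → C_0 is given by ∂[p,q] = [q] − [p]. For instance
  ∂[6,11] = [11] − [6].
The resulting 12×28 matrix has rank 10, and its Smith normal form has invariant factors (1,1,1,1,1,1,1,1,1,1).

∂_2: C_2 → C_1 maps a triangle to the signed sum of its edges. For instance
  ∂[3,5,11] = [5,11] − [3,11] + [3,5],
  ∂[3,4,5] = [4,5] − [3,5] + [3,4].
The 28×16 boundary matrix has rank 15 and Smith normal form diag(1,1,1,1,1,1,1,1,1,1,1,1,1,1,1).

Now H_k = ker ∂_k / im ∂_{k+1}, so:

  H_0: rank C_0 − rank ∂_1 = 12 − 10 = 2, and the invariant factors of ∂_1 are all 1, so H_0 ≅ Z^2.
  H_1: rank ker ∂_1 − rank ∂_2 = (28 − 10) − 15 = 3, and the invariant factors of ∂_2 are all 1, so H_1 ≅ Z^3.
  H_2: rank ker ∂_2 − rank ∂_3 = (16 − 15) − 0 = 1, and there is no ∂_3, so H_2 ≅ Z.

As a check, the Euler characteristic is 12 − 28 + 16 = 0, which agrees with 2 − 3 + 1 = 0.

H_0 ≅ Z^2,  H_1 ≅ Z^3,  H_2 ≅ Z.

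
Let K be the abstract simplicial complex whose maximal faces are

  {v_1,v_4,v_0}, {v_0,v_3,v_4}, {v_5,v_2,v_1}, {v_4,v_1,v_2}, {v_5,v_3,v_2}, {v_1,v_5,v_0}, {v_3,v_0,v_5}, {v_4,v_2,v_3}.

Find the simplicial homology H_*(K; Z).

Take the total order v_0 < v_1 < v_2 < v_3 < v_4 < v_5 on the vertex set. Then K (dimension 2) consists of the simplices:

  0-simplices (6): [v_0], [v_1], [v_2], [v_3], [v_4], [v_5]
  1-simplices (12): [v_0,v_1], [v_0,v_3], [v_0,v_4], [v_0,v_5], [v_1,v_2], [v_1,v_4], [v_1,v_5], [v_2,v_3], [v_2,v_4], [v_2,v_5], [v_3,v_4], [v_3,v_5]
  2-simplices (8): [v_0,v_1,v_4], [v_0,v_1,v_5], [v_0,v_3,v_4], [v_0,v_3,v_5], [v_1,v_2,v_4], [v_1,v_2,v_5], [v_2,v_3,v_4], [v_2,v_3,v_5]

Hence C_0 ≅ Z^6, C_1 ≅ Z^12, C_2 ≅ Z^8.

Boundary ∂_1: C_1 → C_0 is given by ∂[p,q] = [q] − [p]. For instance
  ∂[v_0,v_5] = [v_5] − [v_0].
The 6×12 boundary matrix has rank 5 and Smith normal form diag(1,1,1,1,1).

Boundary ∂_2: C_2 → C_1 acts by ∂[p,q,r] = [q,r] − [p,r] + [p,q]. For instance
  ∂[v_0,v_1,v_4] = [v_1,v_4] − [v_0,v_4] + [v_0,v_1],
  ∂[v_0,v_1,v_5] = [v_1,v_5] − [v_0,v_5] + [v_0,v_1].
The 12×8 boundary matrix has rank 7 and Smith normal form diag(1,1,1,1,1,1,1).

Computing H_k = (kernel of ∂_k) / (image of ∂_{k+1}):

  H_0: rank C_0 − rank ∂_1 = 6 − 5 = 1, and the invariant factors of ∂_1 are all 1, so H_0 ≅ Z.
  H_1: rank ker ∂_1 − rank ∂_2 = (12 − 5) − 7 = 0, and the invariant factors of ∂_2 are all 1, so H_1 ≅ 0.
  H_2: rank ker ∂_2 − rank ∂_3 = (8 − 7) − 0 = 1, and there is no ∂_3, so H_2 ≅ Z.

H_0 ≅ Z,  H_1 = 0,  H_2 ≅ Z.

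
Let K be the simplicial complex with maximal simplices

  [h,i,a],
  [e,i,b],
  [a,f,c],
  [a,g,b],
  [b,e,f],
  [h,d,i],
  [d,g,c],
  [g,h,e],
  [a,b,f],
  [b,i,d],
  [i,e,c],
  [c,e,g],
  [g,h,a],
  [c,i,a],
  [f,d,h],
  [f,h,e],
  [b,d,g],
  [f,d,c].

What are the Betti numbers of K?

b_0 = 1, b_1 = 2, b_2 = 1.

K has 9 vertices, 27 edges, 18 triangles.
rank ∂_0 = 0, rank ∂_1 = 8 ⇒ b_0 = 9 − 0 − 8 = 1; all invariant factors of ∂_1 are 1 so no torsion. So H_0 ≅ Z.
rank ∂_1 = 8, rank ∂_2 = 17 ⇒ b_1 = 27 − 8 − 17 = 2; all invariant factors of ∂_2 are 1 so no torsion. So H_1 ≅ Z^2.
rank ∂_2 = 17, rank ∂_3 = 0 ⇒ b_2 = 18 − 17 − 0 = 1. So H_2 ≅ Z.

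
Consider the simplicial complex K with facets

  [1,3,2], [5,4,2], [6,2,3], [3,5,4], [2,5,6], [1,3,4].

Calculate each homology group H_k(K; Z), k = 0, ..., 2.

Order the vertices as 1 < 2 < 3 < 4 < 5 < 6. Listing each simplex with vertices in this order, K has dimension 2 with simplices:

  0-simplices (6): [1], [2], [3], [4], [5], [6]
  1-simplices (12): [1,2], [1,3], [1,4], [2,3], [2,4], [2,5], [2,6], [3,4], [3,5], [3,6], [4,5], [5,6]
  2-simplices (6): [1,2,3], [1,3,4], [2,3,6], [2,4,5], [2,5,6], [3,4,5]

Hence C_0 ≅ Z^6, C_1 ≅ Z^12, C_2 ≅ Z^6.

∂_1: C_1 → C_0 maps an edge to its endpoints' difference, ∂[p,q] = q − p. For instance
  ∂[3,5] = [5] − [3].
The 6×12 boundary matrix has rank 5 and Smith normal form diag(1,1,1,1,1).

∂_2: C_2 → C_1 sends each 2-simplex [p,q,r] to [q,r] − [p,r] + [p,q]. For instance
  ∂[1,2,3] = [2,3] − [1,3] + [1,2],
  ∂[2,3,6] = [3,6] − [2,6] + [2,3].
The resulting 12×6 matrix has rank 6, and its Smith normal form has invariant factors (1,1,1,1,1,1).

Computing H_k = (kernel of ∂_k) / (image of ∂_{k+1}):

  H_0: rank C_0 − rank ∂_1 = 6 − 5 = 1, and the invariant factors of ∂_1 are all 1, so H_0 = Z.
  H_1: rank ker ∂_1 − rank ∂_2 = (12 − 5) − 6 = 1, and the invariant factors of ∂_2 are all 1, so H_1 = Z.
  H_2: rank ker ∂_2 − rank ∂_3 = (6 − 6) − 0 = 0, and there is no ∂_3, so H_2 = 0.

As a check, the Euler characteristic is 6 − 12 + 6 = 0, which agrees with 1 − 1 + 0 = 0.

H_0 ≅ Z,  H_1 ≅ Z,  H_2 = 0.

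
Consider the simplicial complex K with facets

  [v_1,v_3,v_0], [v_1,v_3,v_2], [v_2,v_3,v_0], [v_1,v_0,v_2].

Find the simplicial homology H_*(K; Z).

Fix the vertex order v_0 < v_1 < v_2 < v_3 and write every simplex with vertices in increasing order. Then dim K = 2 and the simplices of K are:

  0-simplices (4): [v_0], [v_1], [v_2], [v_3]
  1-simplices (6): [v_0,v_1], [v_0,v_2], [v_0,v_3], [v_1,v_2], [v_1,v_3], [v_2,v_3]
  2-simplices (4): [v_0,v_1,v_2], [v_0,v_1,v_3], [v_0,v_2,v_3], [v_1,v_2,v_3]

so the chain groups are C_0 ≅ Z^4, C_1 ≅ Z^6, C_2 ≅ Z^4.

Boundary ∂_1: C_1 → C_0 sends each edge [p,q] (with p < q) to q − p. For instance
  ∂[v_2,v_3] = [v_3] − [v_2].
This gives a 4×6 integer matrix of rank 3; reducing to Smith normal form yields diagonal entries (1,1,1).

∂_2: C_2 → C_1 maps a triangle to the signed sum of its edges. For instance
  ∂[v_0,v_1,v_3] = [v_1,v_3] − [v_0,v_3] + [v_0,v_1],
  ∂[v_1,v_2,v_3] = [v_2,v_3] − [v_1,v_3] + [v_1,v_2].
This gives a 6×4 integer matrix of rank 3; reducing to Smith normal form yields diagonal entries (1,1,1).

Reading off H_k = ker ∂_k / im ∂_{k+1}:

  H_0: rank C_0 − rank ∂_1 = 4 − 3 = 1, and the invariant factors of ∂_1 are all 1, so H_0 = Z.
  H_1: rank ker ∂_1 − rank ∂_2 = (6 − 3) − 3 = 0, and the invariant factors of ∂_2 are all 1, so H_1 = 0.
  H_2: rank ker ∂_2 − rank ∂_3 = (4 − 3) − 0 = 1, and there is no ∂_3, so H_2 = Z.

H_0 ≅ Z,  H_1 = 0,  H_2 ≅ Z.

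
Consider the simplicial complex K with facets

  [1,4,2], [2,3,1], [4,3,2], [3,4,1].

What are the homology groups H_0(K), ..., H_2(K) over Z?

Order the vertices as 1 < 2 < 3 < 4. Listing each simplex with vertices in this order, K has dimension 2 with simplices:

  0-simplices (4): [1], [2], [3], [4]
  1-simplices (6): [1,2], [1,3], [1,4], [2,3], [2,4], [3,4]
  2-simplices (4): [1,2,3], [1,2,4], [1,3,4], [2,3,4]

giving chain groups C_0 ≅ Z^4, C_1 ≅ Z^6, C_2 ≅ Z^4.

Boundary ∂_1: C_1 → C_0 is given by ∂[p,q] = [q] − [p]. For instance
  ∂[3,4] = [4] − [3].
As a 4×6 matrix over Z this has rank 3, with invariant factors (1,1,1).

Boundary ∂_2: C_2 → C_1 acts by ∂[p,q,r] = [q,r] − [p,r] + [p,q]. For instance
  ∂[1,3,4] = [3,4] − [1,4] + [1,3],
  ∂[1,2,3] = [2,3] − [1,3] + [1,2].
As a 6×4 matrix over Z this has rank 3, with invariant factors (1,1,1).

Now H_k = ker ∂_k / im ∂_{k+1}, so:

  H_0: rank C_0 − rank ∂_1 = 4 − 3 = 1, and the invariant factors of ∂_1 are all 1, so H_0 = Z.
  H_1: rank ker ∂_1 − rank ∂_2 = (6 − 3) − 3 = 0, and the invariant factors of ∂_2 are all 1, so H_1 = 0.
  H_2: rank ker ∂_2 − rank ∂_3 = (4 − 3) − 0 = 1, and there is no ∂_3, so H_2 = Z.

(K is a triangulation of the 2-sphere S^2.)

H_0 ≅ Z,  H_1 = 0,  H_2 ≅ Z.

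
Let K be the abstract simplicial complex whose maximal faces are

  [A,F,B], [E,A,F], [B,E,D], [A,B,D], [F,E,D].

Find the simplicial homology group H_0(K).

We work with the vertex ordering A < B < D < E < F. The simplices of K, each written with vertices in increasing order, are:

  0-simplices (5): A, B, D, E, F
  1-simplices (10): AB, AD, AE, AF, BD, BE, BF, DE, DF, EF
  2-simplices (5): ABD, ABF, AEF, BDE, DEF

giving chain groups C_0 ≅ Z^5, C_1 ≅ Z^10, C_2 ≅ Z^5.

Boundary ∂_1: C_1 → C_0 sends each edge [p,q] (with p < q) to q − p.
As a 5×10 matrix over Z this has rank 4, with invariant factors (1,1,1,1).

∂_2: C_2 → C_1 sends each 2-simplex [p,q,r] to [q,r] − [p,r] + [p,q]. For instance
  ∂BDE = DE − BE + BD,
  ∂AEF = EF − AF + AE.
This gives a 10×5 integer matrix of rank 5; reducing to Smith normal form yields diagonal entries (1,1,1,1,1).

Reading off H_k = ker ∂_k / im ∂_{k+1}:

  H_0: rank C_0 − rank ∂_1 = 5 − 4 = 1, and the invariant factors of ∂_1 are all 1, so H_0 = Z.

(K is a triangulation of the Möbius band.)

H_0 = Z.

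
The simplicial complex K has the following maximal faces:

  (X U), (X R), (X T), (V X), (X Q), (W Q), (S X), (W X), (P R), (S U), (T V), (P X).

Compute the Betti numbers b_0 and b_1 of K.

We work with the vertex ordering P < Q < R < S < T < U < V < W < X. The simplices of K, each written with vertices in increasing order, are:

  0-simplices (9): P, Q, R, S, T, U, V, W, X
  1-simplices (12): PR, PX, QW, QX, RX, SU, SX, TV, TX, UX, VX, WX

Hence C_0 ≅ Z^9, C_1 ≅ Z^12.

Boundary ∂_1: C_1 → C_0 sends each edge [p,q] (with p < q) to q − p. For instance
  ∂WX = X − W.
As a 9×12 matrix over Z this has rank 8, with invariant factors (1,1,1,1,1,1,1,1).

Reading off H_k = ker ∂_k / im ∂_{k+1}:

  H_0: rank C_0 − rank ∂_1 = 9 − 8 = 1, and the invariant factors of ∂_1 are all 1, so H_0 ≅ Z.
  H_1: rank ker ∂_1 − rank ∂_2 = (12 − 8) − 0 = 4, and there is no ∂_2, so H_1 ≅ Z^4.

As a check, the Euler characteristic is 9 − 12 = -3, which agrees with 1 − 4 = -3.

Hence the Betti numbers are b_0 = 1, b_1 = 4.

b_0 = 1, b_1 = 4.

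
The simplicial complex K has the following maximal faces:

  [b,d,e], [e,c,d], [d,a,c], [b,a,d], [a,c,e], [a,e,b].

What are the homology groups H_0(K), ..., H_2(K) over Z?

H_0 = Z,  H_1 = 0,  H_2 = Z.

Order the vertices as a < b < c < d < e. Listing each simplex with vertices in this order, K has dimension 2 with simplices:

  0-simplices (5): a, b, c, d, e
  1-simplices (9): ab, ac, ad, ae, bd, be, cd, ce, de
  2-simplices (6): abd, abe, acd, ace, bde, cde

so the chain groups are C_0 ≅ Z^5, C_1 ≅ Z^9, C_2 ≅ Z^6.

∂_1: C_1 → C_0 is given by ∂[p,q] = [q] − [p]. For instance
  ∂ac = c − a.
The 5×9 boundary matrix has rank 4 and Smith normal form diag(1,1,1,1).

The boundary map ∂_2: C_2 → C_1 sends each 2-simplex [p,q,r] to [q,r] − [p,r] + [p,q]. For instance
  ∂cde = de − ce + cd,
  ∂abd = bd − ad + ab.
The resulting 9×6 matrix has rank 5, and its Smith normal form has invariant factors (1,1,1,1,1).

Reading off H_k = ker ∂_k / im ∂_{k+1}:

  H_0: rank C_0 − rank ∂_1 = 5 − 4 = 1, and the invariant factors of ∂_1 are all 1, so H_0 ≅ Z.
  H_1: rank ker ∂_1 − rank ∂_2 = (9 − 4) − 5 = 0, and the invariant factors of ∂_2 are all 1, so H_1 ≅ 0.
  H_2: rank ker ∂_2 − rank ∂_3 = (6 − 5) − 0 = 1, and there is no ∂_3, so H_2 ≅ Z.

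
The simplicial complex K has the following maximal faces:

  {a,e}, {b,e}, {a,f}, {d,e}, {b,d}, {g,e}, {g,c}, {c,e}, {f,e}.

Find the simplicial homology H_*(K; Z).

Take the total order a < b < c < d < e < f < g on the vertex set. Then K (dimension 1) consists of the simplices:

  0-simplices (7): a, b, c, d, e, f, g
  1-simplices (9): ae, af, bd, be, ce, cg, de, ef, eg

so the chain groups are C_0 ≅ Z^7, C_1 ≅ Z^9.

∂_1: C_1 → C_0 maps an edge to its endpoints' difference, ∂[p,q] = q − p.
This gives a 7×9 integer matrix of rank 6; reducing to Smith normal form yields diagonal entries (1,1,1,1,1,1).

Reading off H_k = ker ∂_k / im ∂_{k+1}:

  H_0: rank C_0 − rank ∂_1 = 7 − 6 = 1, and the invariant factors of ∂_1 are all 1, so H_0 ≅ Z.
  H_1: rank ker ∂_1 − rank ∂_2 = (9 − 6) − 0 = 3, and there is no ∂_2, so H_1 ≅ Z^3.

H_0 ≅ Z,  H_1 ≅ Z^3.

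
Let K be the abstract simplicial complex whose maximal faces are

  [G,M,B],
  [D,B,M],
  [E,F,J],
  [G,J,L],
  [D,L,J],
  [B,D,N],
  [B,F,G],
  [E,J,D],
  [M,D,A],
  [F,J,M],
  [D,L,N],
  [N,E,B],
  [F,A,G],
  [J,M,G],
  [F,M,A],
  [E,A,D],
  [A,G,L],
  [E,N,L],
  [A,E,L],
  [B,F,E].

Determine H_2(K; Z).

Take the total order A < B < D < E < F < G < J < L < M < N on the vertex set. Then K (dimension 2) consists of the simplices:

  0-simplices (10): A, B, D, E, F, G, J, L, M, N
  1-simplices (30): AD, AE, AF, AG, AL, AM, BD, BE, BF, BG, BM, BN, DE, DJ, DL, DM, DN, EF, EJ, EL, EN, FG, FJ, FM, GJ, GL, GM, JL, JM, LN
  2-simplices (20): ADE, ADM, AEL, AFG, AFM, AGL, BDM, BDN, BEF, BEN, BFG, BGM, DEJ, DJL, DLN, EFJ, ELN, FJM, GJL, GJM

so the chain groups are C_0 ≅ Z^10, C_1 ≅ Z^30, C_2 ≅ Z^20.

∂_1: C_1 → C_0 sends each edge [p,q] (with p < q) to q − p. For instance
  ∂DE = E − D.
The resulting 10×30 matrix has rank 9, and its Smith normal form has invariant factors (1,1,1,1,1,1,1,1,1).

The boundary map ∂_2: C_2 → C_1 acts by ∂[p,q,r] = [q,r] − [p,r] + [p,q]. For instance
  ∂GJM = JM − GM + GJ,
  ∂AFM = FM − AM + AF.
The resulting 30×20 matrix has rank 20, and its Smith normal form has invariant factors (1,1,1,1,1,1,1,1,1,1,1,1,1,1,1,1,1,1,1,2).

Now H_k = ker ∂_k / im ∂_{k+1}, so:

  H_2: rank ker ∂_2 − rank ∂_3 = (20 − 20) − 0 = 0, and there is no ∂_3, so H_2 ≅ 0.

H_2 ≅ 0.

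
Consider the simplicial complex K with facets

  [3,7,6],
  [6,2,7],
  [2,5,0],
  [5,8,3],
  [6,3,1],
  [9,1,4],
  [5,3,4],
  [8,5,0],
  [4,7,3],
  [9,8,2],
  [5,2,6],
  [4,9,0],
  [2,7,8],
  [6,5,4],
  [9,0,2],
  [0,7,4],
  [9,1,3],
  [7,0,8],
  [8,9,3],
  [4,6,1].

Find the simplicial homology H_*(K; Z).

Take the total order 0 < 1 < 2 < 3 < 4 < 5 < 6 < 7 < 8 < 9 on the vertex set. Then K (dimension 2) consists of the simplices:

  0-simplices (10): [0], [1], [2], [3], [4], [5], [6], [7], [8], [9]
  1-simplices (30): (30 of them)
  2-simplices (20): (20 of them)

Hence C_0 ≅ Z^10, C_1 ≅ Z^30, C_2 ≅ Z^20.

The boundary map ∂_1: C_1 → C_0 maps an edge to its endpoints' difference, ∂[p,q] = q − p. For instance
  ∂[2,8] = [8] − [2].
The 10×30 boundary matrix has rank 9 and Smith normal form diag(1,1,1,1,1,1,1,1,1).

The boundary map ∂_2: C_2 → C_1 sends each 2-simplex [p,q,r] to [q,r] − [p,r] + [p,q]. For instance
  ∂[0,7,8] = [7,8] − [0,8] + [0,7],
  ∂[3,8,9] = [8,9] − [3,9] + [3,8].
As a 30×20 matrix over Z this has rank 20, with invariant factors (1,1,1,1,1,1,1,1,1,1,1,1,1,1,1,1,1,1,1,2).

From H_k ≅ ker(∂_k) / im(∂_{k+1}) we obtain:

  H_0: rank C_0 − rank ∂_1 = 10 − 9 = 1, and the invariant factors of ∂_1 are all 1, so H_0 ≅ Z.
  H_1: rank ker ∂_1 − rank ∂_2 = (30 − 9) − 20 = 1, and ∂_2 has invariant factor 2 > 1, so H_1 ≅ Z ⊕ Z_2.
  H_2: rank ker ∂_2 − rank ∂_3 = (20 − 20) − 0 = 0, and there is no ∂_3, so H_2 ≅ 0.

H_0 = Z,  H_1 = Z ⊕ Z_2,  H_2 = 0.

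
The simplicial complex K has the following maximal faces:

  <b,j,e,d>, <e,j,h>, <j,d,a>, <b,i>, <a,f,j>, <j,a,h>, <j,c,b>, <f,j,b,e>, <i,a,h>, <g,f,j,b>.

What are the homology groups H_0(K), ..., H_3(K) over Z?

H_0 ≅ Z,  H_1 ≅ Z,  H_2 = 0,  H_3 = 0.

We work with the vertex ordering a < b < c < d < e < f < g < h < i < j. The simplices of K, each written with vertices in increasing order, are:

  0-simplices (10): a, b, c, d, e, f, g, h, i, j
  1-simplices (23): ad, af, ah, ai, aj, bc, bd, be, bf, bg, bi, bj, cj, de, dj, ef, eh, ej, fg, fj, gj, hi, hj
  2-simplices (16): adj, afj, ahi, ahj, bcj, bde, bdj, bef, bej, bfg, bfj, bgj, dej, efj, ehj, fgj
  3-simplices (3): bdej, befj, bfgj

Hence C_0 ≅ Z^10, C_1 ≅ Z^23, C_2 ≅ Z^16, C_3 ≅ Z^3.

Boundary ∂_1: C_1 → C_0 is given by ∂[p,q] = [q] − [p].
This gives a 10×23 integer matrix of rank 9; reducing to Smith normal form yields diagonal entries (1,1,1,1,1,1,1,1,1).

Boundary ∂_2: C_2 → C_1 sends each 2-simplex [p,q,r] to [q,r] − [p,r] + [p,q]. For instance
  ∂bfj = fj − bj + bf,
  ∂bef = ef − bf + be.
As a 23×16 matrix over Z this has rank 13, with invariant factors (1,1,1,1,1,1,1,1,1,1,1,1,1).

The boundary map ∂_3: C_3 → C_2 sends each 3-simplex σ to the alternating sum Σ_i (−1)^i (σ with its i-th vertex removed). For instance
  ∂bdej = dej − bej + bdj − bde,
  ∂bfgj = fgj − bgj + bfj − bfg.
This gives a 16×3 integer matrix of rank 3; reducing to Smith normal form yields diagonal entries (1,1,1).

Computing H_k = (kernel of ∂_k) / (image of ∂_{k+1}):

  H_0: rank C_0 − rank ∂_1 = 10 − 9 = 1, and the invariant factors of ∂_1 are all 1, so H_0 ≅ Z.
  H_1: rank ker ∂_1 − rank ∂_2 = (23 − 9) − 13 = 1, and the invariant factors of ∂_2 are all 1, so H_1 ≅ Z.
  H_2: rank ker ∂_2 − rank ∂_3 = (16 − 13) − 3 = 0, and the invariant factors of ∂_3 are all 1, so H_2 ≅ 0.
  H_3: rank ker ∂_3 − rank ∂_4 = (3 − 3) − 0 = 0, and there is no ∂_4, so H_3 ≅ 0.

As a check, the Euler characteristic is 10 − 23 + 16 − 3 = 0, which agrees with 1 − 1 + 0 − 0 = 0.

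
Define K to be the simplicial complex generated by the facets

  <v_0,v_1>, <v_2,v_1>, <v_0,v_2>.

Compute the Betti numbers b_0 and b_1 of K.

b_0 = 1, b_1 = 1.

Take the total order v_0 < v_1 < v_2 on the vertex set. Then K (dimension 1) consists of the simplices:

  0-simplices (3): [v_0], [v_1], [v_2]
  1-simplices (3): [v_0,v_1], [v_0,v_2], [v_1,v_2]

so the chain groups are C_0 ≅ Z^3, C_1 ≅ Z^3.

Boundary ∂_1: C_1 → C_0 sends each edge [p,q] (with p < q) to q − p. For instance
  ∂[v_0,v_2] = [v_2] − [v_0].
As a 3×3 matrix over Z this has rank 2, with invariant factors (1,1).

From H_k ≅ ker(∂_k) / im(∂_{k+1}) we obtain:

  H_0: rank C_0 − rank ∂_1 = 3 − 2 = 1, and the invariant factors of ∂_1 are all 1, so H_0 = Z.
  H_1: rank ker ∂_1 − rank ∂_2 = (3 − 2) − 0 = 1, and there is no ∂_2, so H_1 = Z.

As a check, the Euler characteristic is 3 − 3 = 0, which agrees with 1 − 1 = 0.

Hence the Betti numbers are b_0 = 1, b_1 = 1.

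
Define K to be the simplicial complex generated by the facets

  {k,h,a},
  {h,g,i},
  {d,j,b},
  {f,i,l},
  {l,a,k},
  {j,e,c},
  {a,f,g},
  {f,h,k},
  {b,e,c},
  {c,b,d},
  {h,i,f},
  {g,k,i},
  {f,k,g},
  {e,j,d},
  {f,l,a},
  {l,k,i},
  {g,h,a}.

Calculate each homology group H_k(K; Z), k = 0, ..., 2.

H_0 ≅ Z^2,  H_1 ≅ Z ⊕ Z/2,  H_2 = 0.

Order the vertices as a < b < c < d < e < f < g < h < i < j < k < l. Listing each simplex with vertices in this order, K has dimension 2 with simplices:

  0-simplices (12): a, b, c, d, e, f, g, h, i, j, k, l
  1-simplices (28): af, ag, ah, ak, al, bc, bd, be, bj, cd, ce, cj, de, dj, ej, fg, fh, fi, fk, fl, gh, gi, gk, hi, hk, ik, il, kl
  2-simplices (17): afg, afl, agh, ahk, akl, bcd, bce, bdj, cej, dej, fgk, fhi, fhk, fil, ghi, gik, ikl

so the chain groups are C_0 ≅ Z^12, C_1 ≅ Z^28, C_2 ≅ Z^17.

The boundary map ∂_1: C_1 → C_0 is given by ∂[p,q] = [q] − [p].
This gives a 12×28 integer matrix of rank 10; reducing to Smith normal form yields diagonal entries (1,1,1,1,1,1,1,1,1,1).

∂_2: C_2 → C_1 acts by ∂[p,q,r] = [q,r] − [p,r] + [p,q]. For instance
  ∂agh = gh − ah + ag,
  ∂ahk = hk − ak + ah.
As a 28×17 matrix over Z this has rank 17, with invariant factors (1,1,1,1,1,1,1,1,1,1,1,1,1,1,1,1,2).

From H_k ≅ ker(∂_k) / im(∂_{k+1}) we obtain:

  H_0: rank C_0 − rank ∂_1 = 12 − 10 = 2, and the invariant factors of ∂_1 are all 1, so H_0 = Z^2.
  H_1: rank ker ∂_1 − rank ∂_2 = (28 − 10) − 17 = 1, and ∂_2 has invariant factor 2 > 1, so H_1 = Z ⊕ Z/2.
  H_2: rank ker ∂_2 − rank ∂_3 = (17 − 17) − 0 = 0, and there is no ∂_3, so H_2 = 0.

(K is a triangulation of the disjoint union of the real projective plane RP^2 and the Möbius band.)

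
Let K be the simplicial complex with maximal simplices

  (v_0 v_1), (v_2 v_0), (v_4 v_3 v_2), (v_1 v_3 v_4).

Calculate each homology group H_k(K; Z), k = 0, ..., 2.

Fix the vertex order v_0 < v_1 < v_2 < v_3 < v_4 and write every simplex with vertices in increasing order. Then dim K = 2 and the simplices of K are:

  0-simplices (5): [v_0], [v_1], [v_2], [v_3], [v_4]
  1-simplices (7): [v_0,v_1], [v_0,v_2], [v_1,v_3], [v_1,v_4], [v_2,v_3], [v_2,v_4], [v_3,v_4]
  2-simplices (2): [v_1,v_3,v_4], [v_2,v_3,v_4]

so the chain groups are C_0 ≅ Z^5, C_1 ≅ Z^7, C_2 ≅ Z^2.

∂_1: C_1 → C_0 sends each edge [p,q] (with p < q) to q − p.
This gives a 5×7 integer matrix of rank 4; reducing to Smith normal form yields diagonal entries (1,1,1,1).

∂_2: C_2 → C_1 sends each 2-simplex [p,q,r] to [q,r] − [p,r] + [p,q]. For instance
  ∂[v_1,v_3,v_4] = [v_3,v_4] − [v_1,v_4] + [v_1,v_3],
  ∂[v_2,v_3,v_4] = [v_3,v_4] − [v_2,v_4] + [v_2,v_3].
This gives a 7×2 integer matrix of rank 2; reducing to Smith normal form yields diagonal entries (1,1).

Computing H_k = (kernel of ∂_k) / (image of ∂_{k+1}):

  H_0: rank C_0 − rank ∂_1 = 5 − 4 = 1, and the invariant factors of ∂_1 are all 1, so H_0 ≅ Z.
  H_1: rank ker ∂_1 − rank ∂_2 = (7 − 4) − 2 = 1, and the invariant factors of ∂_2 are all 1, so H_1 ≅ Z.
  H_2: rank ker ∂_2 − rank ∂_3 = (2 − 2) − 0 = 0, and there is no ∂_3, so H_2 ≅ 0.

H_0 = Z,  H_1 = Z,  H_2 = 0.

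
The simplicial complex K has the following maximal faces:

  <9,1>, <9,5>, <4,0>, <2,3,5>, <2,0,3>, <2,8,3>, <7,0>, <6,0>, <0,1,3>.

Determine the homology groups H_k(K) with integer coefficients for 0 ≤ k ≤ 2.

Take the total order 0 < 1 < 2 < 3 < 4 < 5 < 6 < 7 < 8 < 9 on the vertex set. Then K (dimension 2) consists of the simplices:

  0-simplices (10): [0], [1], [2], [3], [4], [5], [6], [7], [8], [9]
  1-simplices (14): [0,1], [0,2], [0,3], [0,4], [0,6], [0,7], [1,3], [1,9], [2,3], [2,5], [2,8], [3,5], [3,8], [5,9]
  2-simplices (4): [0,1,3], [0,2,3], [2,3,5], [2,3,8]

giving chain groups C_0 ≅ Z^10, C_1 ≅ Z^14, C_2 ≅ Z^4.

The boundary map ∂_1: C_1 → C_0 sends each edge [p,q] (with p < q) to q − p. For instance
  ∂[5,9] = [9] − [5].
As a 10×14 matrix over Z this has rank 9, with invariant factors (1,1,1,1,1,1,1,1,1).

The boundary map ∂_2: C_2 → C_1 sends each 2-simplex [p,q,r] to [q,r] − [p,r] + [p,q]. For instance
  ∂[0,2,3] = [2,3] − [0,3] + [0,2],
  ∂[2,3,8] = [3,8] − [2,8] + [2,3].
As a 14×4 matrix over Z this has rank 4, with invariant factors (1,1,1,1).

Reading off H_k = ker ∂_k / im ∂_{k+1}:

  H_0: rank C_0 − rank ∂_1 = 10 − 9 = 1, and the invariant factors of ∂_1 are all 1, so H_0 ≅ Z.
  H_1: rank ker ∂_1 − rank ∂_2 = (14 − 9) − 4 = 1, and the invariant factors of ∂_2 are all 1, so H_1 ≅ Z.
  H_2: rank ker ∂_2 − rank ∂_3 = (4 − 4) − 0 = 0, and there is no ∂_3, so H_2 ≅ 0.

H_0 = Z,  H_1 = Z,  H_2 = 0.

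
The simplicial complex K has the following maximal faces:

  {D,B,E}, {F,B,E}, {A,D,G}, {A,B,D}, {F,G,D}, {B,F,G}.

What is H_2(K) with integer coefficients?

We work with the vertex ordering A < B < D < E < F < G. The simplices of K, each written with vertices in increasing order, are:

  0-simplices (6): A, B, D, E, F, G
  1-simplices (12): AB, AD, AG, BD, BE, BF, BG, DE, DF, DG, EF, FG
  2-simplices (6): ABD, ADG, BDE, BEF, BFG, DFG

Hence C_0 ≅ Z^6, C_1 ≅ Z^12, C_2 ≅ Z^6.

∂_1: C_1 → C_0 maps an edge to its endpoints' difference, ∂[p,q] = q − p. For instance
  ∂EF = F − E.
As a 6×12 matrix over Z this has rank 5, with invariant factors (1,1,1,1,1).

Boundary ∂_2: C_2 → C_1 maps a triangle to the signed sum of its edges. For instance
  ∂BEF = EF − BF + BE,
  ∂ABD = BD − AD + AB.
The resulting 12×6 matrix has rank 6, and its Smith normal form has invariant factors (1,1,1,1,1,1).

From H_k ≅ ker(∂_k) / im(∂_{k+1}) we obtain:

  H_2: rank ker ∂_2 − rank ∂_3 = (6 − 6) − 0 = 0, and there is no ∂_3, so H_2 = 0.

H_2 ≅ 0.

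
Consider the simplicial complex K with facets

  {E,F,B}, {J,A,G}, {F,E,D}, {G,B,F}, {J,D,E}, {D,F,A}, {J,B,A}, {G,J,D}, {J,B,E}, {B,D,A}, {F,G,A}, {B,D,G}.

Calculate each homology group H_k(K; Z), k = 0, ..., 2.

Take the total order A < B < D < E < F < G < J on the vertex set. Then K (dimension 2) consists of the simplices:

  0-simplices (7): A, B, D, E, F, G, J
  1-simplices (18): AB, AD, AF, AG, AJ, BD, BE, BF, BG, BJ, DE, DF, DG, DJ, EF, EJ, FG, GJ
  2-simplices (12): ABD, ABJ, ADF, AFG, AGJ, BDG, BEF, BEJ, BFG, DEF, DEJ, DGJ

so the chain groups are C_0 ≅ Z^7, C_1 ≅ Z^18, C_2 ≅ Z^12.

∂_1: C_1 → C_0 maps an edge to its endpoints' difference, ∂[p,q] = q − p.
This gives a 7×18 integer matrix of rank 6; reducing to Smith normal form yields diagonal entries (1,1,1,1,1,1).

∂_2: C_2 → C_1 maps a triangle to the signed sum of its edges. For instance
  ∂BFG = FG − BG + BF,
  ∂DEF = EF − DF + DE.
The 18×12 boundary matrix has rank 12 and Smith normal form diag(1,1,1,1,1,1,1,1,1,1,1,2).

Computing H_k = (kernel of ∂_k) / (image of ∂_{k+1}):

  H_0: rank C_0 − rank ∂_1 = 7 − 6 = 1, and the invariant factors of ∂_1 are all 1, so H_0 ≅ Z.
  H_1: rank ker ∂_1 − rank ∂_2 = (18 − 6) − 12 = 0, and ∂_2 has invariant factor 2 > 1, so H_1 ≅ Z_2.
  H_2: rank ker ∂_2 − rank ∂_3 = (12 − 12) − 0 = 0, and there is no ∂_3, so H_2 ≅ 0.

(K is a triangulation of the real projective plane RP^2.)

H_0 ≅ Z,  H_1 ≅ Z_2,  H_2 = 0.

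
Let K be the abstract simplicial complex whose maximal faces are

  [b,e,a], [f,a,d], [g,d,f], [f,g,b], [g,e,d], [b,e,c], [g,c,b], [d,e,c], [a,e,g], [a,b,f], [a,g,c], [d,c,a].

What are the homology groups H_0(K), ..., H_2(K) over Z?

H_0 ≅ Z,  H_1 ≅ Z/2Z,  H_2 = 0.

We work with the vertex ordering a < b < c < d < e < f < g. The simplices of K, each written with vertices in increasing order, are:

  0-simplices (7): a, b, c, d, e, f, g
  1-simplices (18): ab, ac, ad, ae, af, ag, bc, be, bf, bg, cd, ce, cg, de, df, dg, eg, fg
  2-simplices (12): abe, abf, acd, acg, adf, aeg, bce, bcg, bfg, cde, deg, dfg

Hence C_0 ≅ Z^7, C_1 ≅ Z^18, C_2 ≅ Z^12.

Boundary ∂_1: C_1 → C_0 maps an edge to its endpoints' difference, ∂[p,q] = q − p.
The 7×18 boundary matrix has rank 6 and Smith normal form diag(1,1,1,1,1,1).

The boundary map ∂_2: C_2 → C_1 maps a triangle to the signed sum of its edges. For instance
  ∂bcg = cg − bg + bc,
  ∂deg = eg − dg + de.
The 18×12 boundary matrix has rank 12 and Smith normal form diag(1,1,1,1,1,1,1,1,1,1,1,2).

Now H_k = ker ∂_k / im ∂_{k+1}, so:

  H_0: rank C_0 − rank ∂_1 = 7 − 6 = 1, and the invariant factors of ∂_1 are all 1, so H_0 = Z.
  H_1: rank ker ∂_1 − rank ∂_2 = (18 − 6) − 12 = 0, and ∂_2 has invariant factor 2 > 1, so H_1 = Z/2Z.
  H_2: rank ker ∂_2 − rank ∂_3 = (12 − 12) − 0 = 0, and there is no ∂_3, so H_2 = 0.

(K is a triangulation of the real projective plane RP^2.)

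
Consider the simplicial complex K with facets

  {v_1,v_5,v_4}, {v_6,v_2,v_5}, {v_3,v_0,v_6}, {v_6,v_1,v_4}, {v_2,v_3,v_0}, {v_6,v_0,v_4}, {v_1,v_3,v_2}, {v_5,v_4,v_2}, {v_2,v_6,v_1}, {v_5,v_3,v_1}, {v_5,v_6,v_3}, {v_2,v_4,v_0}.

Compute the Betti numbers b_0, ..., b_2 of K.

b_0 = 1, b_1 = 0, b_2 = 0.

Take the total order v_0 < v_1 < v_2 < v_3 < v_4 < v_5 < v_6 on the vertex set. Then K (dimension 2) consists of the simplices:

  0-simplices (7): [v_0], [v_1], [v_2], [v_3], [v_4], [v_5], [v_6]
  1-simplices (18): (18 of them)
  2-simplices (12): (12 of them)

Hence C_0 ≅ Z^7, C_1 ≅ Z^18, C_2 ≅ Z^12.

The boundary map ∂_1: C_1 → C_0 maps an edge to its endpoints' difference, ∂[p,q] = q − p. For instance
  ∂[v_2,v_4] = [v_4] − [v_2].
As a 7×18 matrix over Z this has rank 6, with invariant factors (1,1,1,1,1,1).

The boundary map ∂_2: C_2 → C_1 sends each 2-simplex [p,q,r] to [q,r] − [p,r] + [p,q]. For instance
  ∂[v_2,v_4,v_5] = [v_4,v_5] − [v_2,v_5] + [v_2,v_4],
  ∂[v_1,v_4,v_5] = [v_4,v_5] − [v_1,v_5] + [v_1,v_4].
The 18×12 boundary matrix has rank 12 and Smith normal form diag(1,1,1,1,1,1,1,1,1,1,1,2).

Reading off H_k = ker ∂_k / im ∂_{k+1}:

  H_0: rank C_0 − rank ∂_1 = 7 − 6 = 1, and the invariant factors of ∂_1 are all 1, so H_0 = Z.
  H_1: rank ker ∂_1 − rank ∂_2 = (18 − 6) − 12 = 0, and ∂_2 has invariant factor 2 > 1, so H_1 = Z/2.
  H_2: rank ker ∂_2 − rank ∂_3 = (12 − 12) − 0 = 0, and there is no ∂_3, so H_2 = 0.

Hence the Betti numbers are b_0 = 1, b_1 = 0, b_2 = 0.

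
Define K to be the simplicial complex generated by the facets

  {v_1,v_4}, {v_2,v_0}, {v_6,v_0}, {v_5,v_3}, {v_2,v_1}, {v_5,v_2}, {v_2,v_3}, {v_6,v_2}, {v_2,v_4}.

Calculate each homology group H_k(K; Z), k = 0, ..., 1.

Fix the vertex order v_0 < v_1 < v_2 < v_3 < v_4 < v_5 < v_6 and write every simplex with vertices in increasing order. Then dim K = 1 and the simplices of K are:

  0-simplices (7): [v_0], [v_1], [v_2], [v_3], [v_4], [v_5], [v_6]
  1-simplices (9): [v_0,v_2], [v_0,v_6], [v_1,v_2], [v_1,v_4], [v_2,v_3], [v_2,v_4], [v_2,v_5], [v_2,v_6], [v_3,v_5]

Hence C_0 ≅ Z^7, C_1 ≅ Z^9.

∂_1: C_1 → C_0 is given by ∂[p,q] = [q] − [p].
The 7×9 boundary matrix has rank 6 and Smith normal form diag(1,1,1,1,1,1).

Now H_k = ker ∂_k / im ∂_{k+1}, so:

  H_0: rank C_0 − rank ∂_1 = 7 − 6 = 1, and the invariant factors of ∂_1 are all 1, so H_0 = Z.
  H_1: rank ker ∂_1 − rank ∂_2 = (9 − 6) − 0 = 3, and there is no ∂_2, so H_1 = Z^3.

As a check, the Euler characteristic is 7 − 9 = -2, which agrees with 1 − 3 = -2.

H_0 = Z,  H_1 = Z^3.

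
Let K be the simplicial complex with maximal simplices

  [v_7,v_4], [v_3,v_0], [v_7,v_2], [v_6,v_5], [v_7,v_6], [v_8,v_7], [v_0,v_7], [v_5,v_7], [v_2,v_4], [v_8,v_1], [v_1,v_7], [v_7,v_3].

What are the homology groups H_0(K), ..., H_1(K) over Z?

H_0 = Z,  H_1 = Z^4.

Take the total order v_0 < v_1 < v_2 < v_3 < v_4 < v_5 < v_6 < v_7 < v_8 on the vertex set. Then K (dimension 1) consists of the simplices:

  0-simplices (9): [v_0], [v_1], [v_2], [v_3], [v_4], [v_5], [v_6], [v_7], [v_8]
  1-simplices (12): [v_0,v_3], [v_0,v_7], [v_1,v_7], [v_1,v_8], [v_2,v_4], [v_2,v_7], [v_3,v_7], [v_4,v_7], [v_5,v_6], [v_5,v_7], [v_6,v_7], [v_7,v_8]

Hence C_0 ≅ Z^9, C_1 ≅ Z^12.

∂_1: C_1 → C_0 sends each edge [p,q] (with p < q) to q − p. For instance
  ∂[v_2,v_4] = [v_4] − [v_2].
As a 9×12 matrix over Z this has rank 8, with invariant factors (1,1,1,1,1,1,1,1).

Now H_k = ker ∂_k / im ∂_{k+1}, so:

  H_0: rank C_0 − rank ∂_1 = 9 − 8 = 1, and the invariant factors of ∂_1 are all 1, so H_0 ≅ Z.
  H_1: rank ker ∂_1 − rank ∂_2 = (12 − 8) − 0 = 4, and there is no ∂_2, so H_1 ≅ Z^4.

As a check, the Euler characteristic is 9 − 12 = -3, which agrees with 1 − 4 = -3.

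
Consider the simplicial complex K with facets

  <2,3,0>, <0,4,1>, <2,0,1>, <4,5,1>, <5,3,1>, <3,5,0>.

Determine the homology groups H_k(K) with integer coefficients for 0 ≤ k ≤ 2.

H_0 ≅ Z,  H_1 ≅ Z,  H_2 = 0.

We work with the vertex ordering 0 < 1 < 2 < 3 < 4 < 5. The simplices of K, each written with vertices in increasing order, are:

  0-simplices (6): [0], [1], [2], [3], [4], [5]
  1-simplices (12): [0,1], [0,2], [0,3], [0,4], [0,5], [1,2], [1,3], [1,4], [1,5], [2,3], [3,5], [4,5]
  2-simplices (6): [0,1,2], [0,1,4], [0,2,3], [0,3,5], [1,3,5], [1,4,5]

so the chain groups are C_0 ≅ Z^6, C_1 ≅ Z^12, C_2 ≅ Z^6.

Boundary ∂_1: C_1 → C_0 maps an edge to its endpoints' difference, ∂[p,q] = q − p.
The resulting 6×12 matrix has rank 5, and its Smith normal form has invariant factors (1,1,1,1,1).

Boundary ∂_2: C_2 → C_1 acts by ∂[p,q,r] = [q,r] − [p,r] + [p,q]. For instance
  ∂[0,2,3] = [2,3] − [0,3] + [0,2],
  ∂[1,3,5] = [3,5] − [1,5] + [1,3].
The 12×6 boundary matrix has rank 6 and Smith normal form diag(1,1,1,1,1,1).

From H_k ≅ ker(∂_k) / im(∂_{k+1}) we obtain:

  H_0: rank C_0 − rank ∂_1 = 6 − 5 = 1, and the invariant factors of ∂_1 are all 1, so H_0 ≅ Z.
  H_1: rank ker ∂_1 − rank ∂_2 = (12 − 5) − 6 = 1, and the invariant factors of ∂_2 are all 1, so H_1 ≅ Z.
  H_2: rank ker ∂_2 − rank ∂_3 = (6 − 6) − 0 = 0, and there is no ∂_3, so H_2 ≅ 0.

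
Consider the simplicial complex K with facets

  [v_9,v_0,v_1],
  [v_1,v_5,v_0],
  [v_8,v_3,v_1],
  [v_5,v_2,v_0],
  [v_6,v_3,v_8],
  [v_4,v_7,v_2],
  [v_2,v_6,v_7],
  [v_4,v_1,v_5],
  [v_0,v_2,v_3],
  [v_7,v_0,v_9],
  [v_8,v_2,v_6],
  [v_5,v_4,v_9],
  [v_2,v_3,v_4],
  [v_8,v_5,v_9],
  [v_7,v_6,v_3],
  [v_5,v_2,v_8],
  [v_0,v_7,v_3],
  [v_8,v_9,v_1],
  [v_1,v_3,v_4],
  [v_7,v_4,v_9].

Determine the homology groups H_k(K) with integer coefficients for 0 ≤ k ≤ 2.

Order the vertices as v_0 < v_1 < v_2 < v_3 < v_4 < v_5 < v_6 < v_7 < v_8 < v_9. Listing each simplex with vertices in this order, K has dimension 2 with simplices:

  0-simplices (10): [v_0], [v_1], [v_2], [v_3], [v_4], [v_5], [v_6], [v_7], [v_8], [v_9]
  1-simplices (30): (30 of them)
  2-simplices (20): (20 of them)

giving chain groups C_0 ≅ Z^10, C_1 ≅ Z^30, C_2 ≅ Z^20.

The boundary map ∂_1: C_1 → C_0 is given by ∂[p,q] = [q] − [p].
The 10×30 boundary matrix has rank 9 and Smith normal form diag(1,1,1,1,1,1,1,1,1).

The boundary map ∂_2: C_2 → C_1 maps a triangle to the signed sum of its edges. For instance
  ∂[v_0,v_1,v_5] = [v_1,v_5] − [v_0,v_5] + [v_0,v_1],
  ∂[v_3,v_6,v_8] = [v_6,v_8] − [v_3,v_8] + [v_3,v_6].
This gives a 30×20 integer matrix of rank 20; reducing to Smith normal form yields diagonal entries (1,1,1,1,1,1,1,1,1,1,1,1,1,1,1,1,1,1,1,2).

Computing H_k = (kernel of ∂_k) / (image of ∂_{k+1}):

  H_0: rank C_0 − rank ∂_1 = 10 − 9 = 1, and the invariant factors of ∂_1 are all 1, so H_0 = Z.
  H_1: rank ker ∂_1 − rank ∂_2 = (30 − 9) − 20 = 1, and ∂_2 has invariant factor 2 > 1, so H_1 = Z × Z/2.
  H_2: rank ker ∂_2 − rank ∂_3 = (20 − 20) − 0 = 0, and there is no ∂_3, so H_2 = 0.

H_0 = Z,  H_1 = Z × Z/2,  H_2 = 0.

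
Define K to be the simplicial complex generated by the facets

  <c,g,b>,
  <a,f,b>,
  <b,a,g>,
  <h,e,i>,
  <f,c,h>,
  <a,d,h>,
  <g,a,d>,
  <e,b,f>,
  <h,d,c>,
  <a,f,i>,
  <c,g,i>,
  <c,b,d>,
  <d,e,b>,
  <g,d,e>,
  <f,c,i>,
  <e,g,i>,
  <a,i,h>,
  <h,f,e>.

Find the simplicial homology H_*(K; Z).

H_0 ≅ Z,  H_1 ≅ Z ⊕ Z/2,  H_2 = 0.

Take the total order a < b < c < d < e < f < g < h < i on the vertex set. Then K (dimension 2) consists of the simplices:

  0-simplices (9): a, b, c, d, e, f, g, h, i
  1-simplices (27): ab, ad, af, ag, ah, ai, bc, bd, be, bf, bg, cd, cf, cg, ch, ci, de, dg, dh, ef, eg, eh, ei, fh, fi, gi, hi
  2-simplices (18): abf, abg, adg, adh, afi, ahi, bcd, bcg, bde, bef, cdh, cfh, cfi, cgi, deg, efh, egi, ehi

giving chain groups C_0 ≅ Z^9, C_1 ≅ Z^27, C_2 ≅ Z^18.

Boundary ∂_1: C_1 → C_0 maps an edge to its endpoints' difference, ∂[p,q] = q − p. For instance
  ∂ch = h − c.
The resulting 9×27 matrix has rank 8, and its Smith normal form has invariant factors (1,1,1,1,1,1,1,1).

The boundary map ∂_2: C_2 → C_1 sends each 2-simplex [p,q,r] to [q,r] − [p,r] + [p,q]. For instance
  ∂adg = dg − ag + ad,
  ∂ahi = hi − ai + ah.
The resulting 27×18 matrix has rank 18, and its Smith normal form has invariant factors (1,1,1,1,1,1,1,1,1,1,1,1,1,1,1,1,1,2).

Reading off H_k = ker ∂_k / im ∂_{k+1}:

  H_0: rank C_0 − rank ∂_1 = 9 − 8 = 1, and the invariant factors of ∂_1 are all 1, so H_0 ≅ Z.
  H_1: rank ker ∂_1 − rank ∂_2 = (27 − 8) − 18 = 1, and ∂_2 has invariant factor 2 > 1, so H_1 ≅ Z ⊕ Z/2.
  H_2: rank ker ∂_2 − rank ∂_3 = (18 − 18) − 0 = 0, and there is no ∂_3, so H_2 ≅ 0.

(K is a triangulation of the Klein bottle.)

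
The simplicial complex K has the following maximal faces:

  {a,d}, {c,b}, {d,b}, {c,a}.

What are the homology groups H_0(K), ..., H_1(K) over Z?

Order the vertices as a < b < c < d. Listing each simplex with vertices in this order, K has dimension 1 with simplices:

  0-simplices (4): a, b, c, d
  1-simplices (4): ac, ad, bc, bd

giving chain groups C_0 ≅ Z^4, C_1 ≅ Z^4.

∂_1: C_1 → C_0 sends each edge [p,q] (with p < q) to q − p.
This gives a 4×4 integer matrix of rank 3; reducing to Smith normal form yields diagonal entries (1,1,1).

From H_k ≅ ker(∂_k) / im(∂_{k+1}) we obtain:

  H_0: rank C_0 − rank ∂_1 = 4 − 3 = 1, and the invariant factors of ∂_1 are all 1, so H_0 = Z.
  H_1: rank ker ∂_1 − rank ∂_2 = (4 − 3) − 0 = 1, and there is no ∂_2, so H_1 = Z.

H_0 = Z,  H_1 = Z.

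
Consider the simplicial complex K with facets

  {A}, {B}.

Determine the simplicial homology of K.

H_0 = Z^2.

Order the vertices as A < B. Listing each simplex with vertices in this order, K has dimension 0 with simplices:

  0-simplices (2): A, B

so the chain groups are C_0 ≅ Z^2.

Reading off H_k = ker ∂_k / im ∂_{k+1}:

  H_0: rank C_0 − rank ∂_1 = 2 − 0 = 2, and there is no ∂_1, so H_0 ≅ Z^2.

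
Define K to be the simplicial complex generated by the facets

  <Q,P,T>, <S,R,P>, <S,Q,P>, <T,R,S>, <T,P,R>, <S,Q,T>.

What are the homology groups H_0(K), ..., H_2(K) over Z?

Order the vertices as P < Q < R < S < T. Listing each simplex with vertices in this order, K has dimension 2 with simplices:

  0-simplices (5): P, Q, R, S, T
  1-simplices (9): PQ, PR, PS, PT, QS, QT, RS, RT, ST
  2-simplices (6): PQS, PQT, PRS, PRT, QST, RST

giving chain groups C_0 ≅ Z^5, C_1 ≅ Z^9, C_2 ≅ Z^6.

The boundary map ∂_1: C_1 → C_0 is given by ∂[p,q] = [q] − [p].
The 5×9 boundary matrix has rank 4 and Smith normal form diag(1,1,1,1).

∂_2: C_2 → C_1 acts by ∂[p,q,r] = [q,r] − [p,r] + [p,q]. For instance
  ∂PRT = RT − PT + PR,
  ∂QST = ST − QT + QS.
The resulting 9×6 matrix has rank 5, and its Smith normal form has invariant factors (1,1,1,1,1).

Computing H_k = (kernel of ∂_k) / (image of ∂_{k+1}):

  H_0: rank C_0 − rank ∂_1 = 5 − 4 = 1, and the invariant factors of ∂_1 are all 1, so H_0 = Z.
  H_1: rank ker ∂_1 − rank ∂_2 = (9 − 4) − 5 = 0, and the invariant factors of ∂_2 are all 1, so H_1 = 0.
  H_2: rank ker ∂_2 − rank ∂_3 = (6 − 5) − 0 = 1, and there is no ∂_3, so H_2 = Z.

As a check, the Euler characteristic is 5 − 9 + 6 = 2, which agrees with 1 − 0 + 1 = 2.

H_0 ≅ Z,  H_1 = 0,  H_2 ≅ Z.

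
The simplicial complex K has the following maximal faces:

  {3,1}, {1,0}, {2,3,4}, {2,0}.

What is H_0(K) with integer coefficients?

We work with the vertex ordering 0 < 1 < 2 < 3 < 4. The simplices of K, each written with vertices in increasing order, are:

  0-simplices (5): [0], [1], [2], [3], [4]
  1-simplices (6): [0,1], [0,2], [1,3], [2,3], [2,4], [3,4]
  2-simplices (1): [2,3,4]

Hence C_0 ≅ Z^5, C_1 ≅ Z^6, C_2 ≅ Z^1.

Boundary ∂_1: C_1 → C_0 maps an edge to its endpoints' difference, ∂[p,q] = q − p.
The resulting 5×6 matrix has rank 4, and its Smith normal form has invariant factors (1,1,1,1).

The boundary map ∂_2: C_2 → C_1 acts by ∂[p,q,r] = [q,r] − [p,r] + [p,q]. For instance
  ∂[2,3,4] = [3,4] − [2,4] + [2,3].
As a 6×1 matrix over Z this has rank 1, with invariant factors (1).

Computing H_k = (kernel of ∂_k) / (image of ∂_{k+1}):

  H_0: rank C_0 − rank ∂_1 = 5 − 4 = 1, and the invariant factors of ∂_1 are all 1, so H_0 ≅ Z.

H_0 ≅ Z.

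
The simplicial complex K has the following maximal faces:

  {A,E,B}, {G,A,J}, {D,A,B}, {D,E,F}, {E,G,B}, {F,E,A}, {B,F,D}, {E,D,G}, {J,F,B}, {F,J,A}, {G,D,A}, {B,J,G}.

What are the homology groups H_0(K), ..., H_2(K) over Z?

H_0 ≅ Z,  H_1 ≅ Z/2,  H_2 = 0.

We work with the vertex ordering A < B < D < E < F < G < J. The simplices of K, each written with vertices in increasing order, are:

  0-simplices (7): A, B, D, E, F, G, J
  1-simplices (18): AB, AD, AE, AF, AG, AJ, BD, BE, BF, BG, BJ, DE, DF, DG, EF, EG, FJ, GJ
  2-simplices (12): ABD, ABE, ADG, AEF, AFJ, AGJ, BDF, BEG, BFJ, BGJ, DEF, DEG

giving chain groups C_0 ≅ Z^7, C_1 ≅ Z^18, C_2 ≅ Z^12.

∂_1: C_1 → C_0 maps an edge to its endpoints' difference, ∂[p,q] = q − p. For instance
  ∂EG = G − E.
The 7×18 boundary matrix has rank 6 and Smith normal form diag(1,1,1,1,1,1).

∂_2: C_2 → C_1 sends each 2-simplex [p,q,r] to [q,r] − [p,r] + [p,q]. For instance
  ∂BDF = DF − BF + BD,
  ∂DEF = EF − DF + DE.
The 18×12 boundary matrix has rank 12 and Smith normal form diag(1,1,1,1,1,1,1,1,1,1,1,2).

Computing H_k = (kernel of ∂_k) / (image of ∂_{k+1}):

  H_0: rank C_0 − rank ∂_1 = 7 − 6 = 1, and the invariant factors of ∂_1 are all 1, so H_0 ≅ Z.
  H_1: rank ker ∂_1 − rank ∂_2 = (18 − 6) − 12 = 0, and ∂_2 has invariant factor 2 > 1, so H_1 ≅ Z/2.
  H_2: rank ker ∂_2 − rank ∂_3 = (12 − 12) − 0 = 0, and there is no ∂_3, so H_2 ≅ 0.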